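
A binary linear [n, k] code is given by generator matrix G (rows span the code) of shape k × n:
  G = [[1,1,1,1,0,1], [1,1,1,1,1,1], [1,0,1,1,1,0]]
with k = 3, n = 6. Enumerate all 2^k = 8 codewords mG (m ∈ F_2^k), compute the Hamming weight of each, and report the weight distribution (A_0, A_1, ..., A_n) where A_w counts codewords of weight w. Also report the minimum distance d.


Weight distribution: A_0 = 1, A_1 = 1, A_2 = 1, A_3 = 2, A_4 = 1, A_5 = 1, A_6 = 1. Minimum distance d = 1.

Enumerate all 2^3 = 8 messages m ∈ F_2^3.
For each, compute codeword c = mG in F_2^6, then tally its weight.
  m = 000 → c = 000000, weight = 0.
  m = 100 → c = 111101, weight = 5.
  m = 010 → c = 111111, weight = 6.
  m = 110 → c = 000010, weight = 1.
  m = 001 → c = 101110, weight = 4.
  m = 101 → c = 010011, weight = 3.
  m = 011 → c = 010001, weight = 2.
  m = 111 → c = 101100, weight = 3.
Tally weights:
  weight 0: 1 codewords.
  weight 1: 1 codewords.
  weight 2: 1 codewords.
  weight 3: 2 codewords.
  weight 4: 1 codewords.
  weight 5: 1 codewords.
  weight 6: 1 codewords.
Minimum distance d = smallest w > 0 with A_w > 0 = 1.
Sanity: Σ A_w = 8 = 2^3 = 8 ✓.


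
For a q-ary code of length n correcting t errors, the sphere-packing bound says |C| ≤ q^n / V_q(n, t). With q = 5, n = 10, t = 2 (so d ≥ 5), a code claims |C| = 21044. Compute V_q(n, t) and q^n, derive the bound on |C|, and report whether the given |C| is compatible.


V_q(n, t) = 761, q^n = 9765625, Hamming bound = 12832, |C| = 21044 > bound (violated).

Step 1: Compute V_q(n, t) = Σ_{j=0}^2 C(n, j) (q−1)^j.
  j = 0: C(10,0)·(4)^0 = 1·1 = 1.
  j = 1: C(10,1)·(4)^1 = 10·4 = 40.
  j = 2: C(10,2)·(4)^2 = 45·16 = 720.
  V_q(n, t) = 1 + 40 + 720 = 761.
Step 2: q^n = 5^10 = 9765625.
Step 3: Hamming bound ⌊q^n / V_q(n,t)⌋ = ⌊9765625/761⌋ = 12832.
Step 4: Compare |C| = 21044 to 12832: violated.
The claimed |C| lies above the Hamming bound, so no 5-ary code of length 10 with d ≥ 5 can have 21044 codewords.


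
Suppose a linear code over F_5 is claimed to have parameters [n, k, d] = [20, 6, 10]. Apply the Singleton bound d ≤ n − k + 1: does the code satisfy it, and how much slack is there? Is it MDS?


Singleton RHS = n − k + 1 = 15, slack = 5, bound satisfied, not MDS.

Singleton bound: d ≤ n − k + 1.
Here n = 20, k = 6, so n − k + 1 = 15.
Given d = 10, check d ≤ 15: YES.
Slack = (n − k + 1) − d = 5.
The code is NOT MDS (slack = 5 > 0).
Description: the claimed parameters are [20, 6, 10]_5; such a code would be non-MDS.


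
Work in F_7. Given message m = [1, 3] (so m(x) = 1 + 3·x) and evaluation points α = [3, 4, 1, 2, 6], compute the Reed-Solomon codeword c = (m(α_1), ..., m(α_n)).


c = [3, 6, 4, 0, 5]

Message polynomial: m(x) = 1 + 3·x (mod 7).
For each evaluation point α_i, compute m(α_i) mod 7:
  α_1 = 3: Horner steps 3 → 3, so m(3) = 3.
  α_2 = 4: Horner steps 3 → 6, so m(4) = 6.
  α_3 = 1: Horner steps 3 → 4, so m(1) = 4.
  α_4 = 2: Horner steps 3 → 0, so m(2) = 0.
  α_5 = 6: Horner steps 3 → 5, so m(6) = 5.
Codeword c = [3, 6, 4, 0, 5] ∈ F_7^5.


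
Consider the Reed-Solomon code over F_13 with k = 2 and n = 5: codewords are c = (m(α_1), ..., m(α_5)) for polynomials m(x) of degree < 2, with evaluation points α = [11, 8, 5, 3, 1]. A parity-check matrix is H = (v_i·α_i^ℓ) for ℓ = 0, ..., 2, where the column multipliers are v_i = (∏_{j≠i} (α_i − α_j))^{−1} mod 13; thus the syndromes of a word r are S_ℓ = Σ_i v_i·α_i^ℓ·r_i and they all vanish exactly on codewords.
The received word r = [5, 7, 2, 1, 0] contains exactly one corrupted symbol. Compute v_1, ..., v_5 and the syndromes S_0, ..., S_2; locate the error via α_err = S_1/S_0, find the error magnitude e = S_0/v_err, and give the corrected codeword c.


S = (1, 8, 12), error at position 2, error magnitude e = 10, c = [5, 10, 2, 1, 0].

Step 1: column multipliers v_i = (∏_{j≠i}(α_i − α_j))^{−1} mod 13.
  i = 1 (α = 11): (11−8)(11−5)(11−3)(11−1) = 3·6·8·10 = 1440 ≡ 10, so v_1 = 10^{−1} = 4 (mod 13).
  i = 2 (α = 8): (8−11)(8−5)(8−3)(8−1) = (−3)·3·5·7 = −315 ≡ 10, so v_2 = 10^{−1} = 4 (mod 13).
  i = 3 (α = 5): (5−11)(5−8)(5−3)(5−1) = (−6)·(−3)·2·4 = 144 ≡ 1, so v_3 = 1^{−1} = 1 (mod 13).
  i = 4 (α = 3): (3−11)(3−8)(3−5)(3−1) = (−8)·(−5)·(−2)·2 = −160 ≡ 9, so v_4 = 9^{−1} = 3 (mod 13).
  i = 5 (α = 1): (1−11)(1−8)(1−5)(1−3) = (−10)·(−7)·(−4)·(−2) = 560 ≡ 1, so v_5 = 1^{−1} = 1 (mod 13).
  v = [4, 4, 1, 3, 1].
Step 2: syndromes of r = [5, 7, 2, 1, 0] (all sums mod 13).
  S_0 = Σ v_i r_i = 4·5 + 4·7 + 1·2 + 3·1 + 1·0 = 53 ≡ 1.
  S_1 = Σ v_i α_i r_i = 4·11·5 + 4·8·7 + 1·5·2 + 3·3·1 + 1·1·0 = 463 ≡ 8.
  α_i^2 mod 13 = [4, 12, 12, 9, 1].
  S_2 = Σ v_i α_i^2 r_i = 4·4·5 + 4·12·7 + 1·12·2 + 3·9·1 + 1·1·0 = 467 ≡ 12.
  S = (1, 8, 12) ≠ 0, so r is not a codeword (an error is present).
Step 3: locate the error. For a single error e at position i, S_ℓ = v_i·e·α_i^ℓ, so α_err = S_1/S_0.
  S_0^{−1} = 1^{−1} = 1 (mod 13), so α_err = 8·1 = 8 ≡ 8 = α_2. Error position i = 2.
  Consistency check: S_2/S_1 = 12·5 = 60 ≡ 8 = α_err ✓ (single-error assumption holds).
Step 4: error magnitude e = S_0/v_2 = S_0·∏_{j≠2}(α_2 − α_j) = 1·10 = 10 ≡ 10 (mod 13).
Step 5: correct position 2: c_2 = r_2 − e = 7 − 10 ≡ 10 (mod 13). Hence c = [5, 10, 2, 1, 0].
  Check: interpolating c through the α_i gives m(x) = 6 + 7·x (degree < 2) with m(α_i) = c_i for every i, so c is indeed a codeword.


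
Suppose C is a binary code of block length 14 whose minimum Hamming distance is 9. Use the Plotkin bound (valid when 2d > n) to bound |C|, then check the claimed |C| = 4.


Plotkin bound M ≤ 4; given |C| = 4 ≤ bound (satisfied).

Check applicability: 2d = 18, n = 14.
2d − n = 4 > 0, so Plotkin applies.
Compute d/(2d−n) = 9/4 ≈ 2.2500.
⌊d/(2d−n)⌋ = 2.
Plotkin bound: M ≤ 2·2 = 4.
Given |C| = 4, check: satisfied.
This |C| is at the Plotkin bound.


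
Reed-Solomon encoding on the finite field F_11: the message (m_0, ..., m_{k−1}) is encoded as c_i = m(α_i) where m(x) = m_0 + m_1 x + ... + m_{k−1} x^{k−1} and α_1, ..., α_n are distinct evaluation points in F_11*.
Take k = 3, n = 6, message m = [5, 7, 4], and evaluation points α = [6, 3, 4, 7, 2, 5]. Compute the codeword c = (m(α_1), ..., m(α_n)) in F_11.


c = [4, 7, 9, 8, 2, 8]

Message polynomial: m(x) = 5 + 7·x + 4·x^2 (mod 11).
For each evaluation point α_i, compute m(α_i) mod 11:
  α_1 = 6: Horner steps 4 → 9 → 4, so m(6) = 4.
  α_2 = 3: Horner steps 4 → 8 → 7, so m(3) = 7.
  α_3 = 4: Horner steps 4 → 1 → 9, so m(4) = 9.
  α_4 = 7: Horner steps 4 → 2 → 8, so m(7) = 8.
  α_5 = 2: Horner steps 4 → 4 → 2, so m(2) = 2.
  α_6 = 5: Horner steps 4 → 5 → 8, so m(5) = 8.
Codeword c = [4, 7, 9, 8, 2, 8] ∈ F_11^6.


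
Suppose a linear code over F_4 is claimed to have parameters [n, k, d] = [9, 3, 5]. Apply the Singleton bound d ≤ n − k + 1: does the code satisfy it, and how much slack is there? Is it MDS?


Singleton RHS = n − k + 1 = 7, slack = 2, bound satisfied, not MDS.

Singleton bound: d ≤ n − k + 1.
Here n = 9, k = 3, so n − k + 1 = 7.
Given d = 5, check d ≤ 7: YES.
Slack = (n − k + 1) − d = 2.
The code is NOT MDS (slack = 2 > 0).
Description: the claimed parameters are [9, 3, 5]_4; such a code would be non-MDS.


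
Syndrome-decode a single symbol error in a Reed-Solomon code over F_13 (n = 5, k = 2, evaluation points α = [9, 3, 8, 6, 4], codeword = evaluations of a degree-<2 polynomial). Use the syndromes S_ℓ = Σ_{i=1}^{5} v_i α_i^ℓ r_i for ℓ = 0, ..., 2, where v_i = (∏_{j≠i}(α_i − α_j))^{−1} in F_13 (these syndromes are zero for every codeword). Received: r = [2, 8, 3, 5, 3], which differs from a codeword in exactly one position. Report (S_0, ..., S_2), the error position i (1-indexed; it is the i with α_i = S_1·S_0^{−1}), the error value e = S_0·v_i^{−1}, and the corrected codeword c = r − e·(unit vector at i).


S = (4, 3, 12), error at position 5, error magnitude e = 9, c = [2, 8, 3, 5, 7].

Step 1: column multipliers v_i = (∏_{j≠i}(α_i − α_j))^{−1} mod 13.
  i = 1 (α = 9): (9−3)(9−8)(9−6)(9−4) = 6·1·3·5 = 90 ≡ 12, so v_1 = 12^{−1} = 12 (mod 13).
  i = 2 (α = 3): (3−9)(3−8)(3−6)(3−4) = (−6)·(−5)·(−3)·(−1) = 90 ≡ 12, so v_2 = 12^{−1} = 12 (mod 13).
  i = 3 (α = 8): (8−9)(8−3)(8−6)(8−4) = (−1)·5·2·4 = −40 ≡ 12, so v_3 = 12^{−1} = 12 (mod 13).
  i = 4 (α = 6): (6−9)(6−3)(6−8)(6−4) = (−3)·3·(−2)·2 = 36 ≡ 10, so v_4 = 10^{−1} = 4 (mod 13).
  i = 5 (α = 4): (4−9)(4−3)(4−8)(4−6) = (−5)·1·(−4)·(−2) = −40 ≡ 12, so v_5 = 12^{−1} = 12 (mod 13).
  v = [12, 12, 12, 4, 12].
Step 2: syndromes of r = [2, 8, 3, 5, 3] (all sums mod 13).
  S_0 = Σ v_i r_i = 12·2 + 12·8 + 12·3 + 4·5 + 12·3 = 212 ≡ 4.
  S_1 = Σ v_i α_i r_i = 12·9·2 + 12·3·8 + 12·8·3 + 4·6·5 + 12·4·3 = 1056 ≡ 3.
  α_i^2 mod 13 = [3, 9, 12, 10, 3].
  S_2 = Σ v_i α_i^2 r_i = 12·3·2 + 12·9·8 + 12·12·3 + 4·10·5 + 12·3·3 = 1676 ≡ 12.
  S = (4, 3, 12) ≠ 0, so r is not a codeword (an error is present).
Step 3: locate the error. For a single error e at position i, S_ℓ = v_i·e·α_i^ℓ, so α_err = S_1/S_0.
  S_0^{−1} = 4^{−1} = 10 (mod 13), so α_err = 3·10 = 30 ≡ 4 = α_5. Error position i = 5.
  Consistency check: S_2/S_1 = 12·9 = 108 ≡ 4 = α_err ✓ (single-error assumption holds).
Step 4: error magnitude e = S_0/v_5 = S_0·∏_{j≠5}(α_5 − α_j) = 4·12 = 48 ≡ 9 (mod 13).
Step 5: correct position 5: c_5 = r_5 − e = 3 − 9 ≡ 7 (mod 13). Hence c = [2, 8, 3, 5, 7].
  Check: interpolating c through the α_i gives m(x) = 11 + 12·x (degree < 2) with m(α_i) = c_i for every i, so c is indeed a codeword.


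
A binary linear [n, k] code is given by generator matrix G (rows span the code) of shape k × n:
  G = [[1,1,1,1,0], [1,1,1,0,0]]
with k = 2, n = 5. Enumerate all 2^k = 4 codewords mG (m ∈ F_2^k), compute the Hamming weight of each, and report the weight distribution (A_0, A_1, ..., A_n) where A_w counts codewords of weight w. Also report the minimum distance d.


Weight distribution: A_0 = 1, A_1 = 1, A_3 = 1, A_4 = 1. Minimum distance d = 1.

Enumerate all 2^2 = 4 messages m ∈ F_2^2.
For each, compute codeword c = mG in F_2^5, then tally its weight.
  m = 00 → c = 00000, weight = 0.
  m = 10 → c = 11110, weight = 4.
  m = 01 → c = 11100, weight = 3.
  m = 11 → c = 00010, weight = 1.
Tally weights:
  weight 0: 1 codewords.
  weight 1: 1 codewords.
  weight 3: 1 codewords.
  weight 4: 1 codewords.
Minimum distance d = smallest w > 0 with A_w > 0 = 1.
Sanity: Σ A_w = 4 = 2^2 = 4 ✓.


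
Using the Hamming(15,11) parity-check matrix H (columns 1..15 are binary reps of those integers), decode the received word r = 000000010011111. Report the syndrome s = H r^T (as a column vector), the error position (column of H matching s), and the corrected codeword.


s = (0, 0, 1, 1)^T, error position = 3, corrected codeword c = 001000010011111

Compute s = H r^T mod 2 one row at a time:
  s_1 = 1 + 0 + 0 + 1 + 1 + 1 + 1 + 1 = 6 ≡ 0 (mod 2).
  s_2 = 0 + 0 + 0 + 0 + 1 + 1 + 1 + 1 = 4 ≡ 0 (mod 2).
  s_3 = 0 + 0 + 0 + 0 + 0 + 1 + 1 + 1 = 3 ≡ 1 (mod 2).
  s_4 = 0 + 0 + 0 + 0 + 0 + 1 + 1 + 1 = 3 ≡ 1 (mod 2).
s = (0, 0, 1, 1)^T — this equals column 3 of H (binary 0011), so error is at position 3.
Correct: flip bit 3 of r = 000000010011111 to get c = 001000010011111.


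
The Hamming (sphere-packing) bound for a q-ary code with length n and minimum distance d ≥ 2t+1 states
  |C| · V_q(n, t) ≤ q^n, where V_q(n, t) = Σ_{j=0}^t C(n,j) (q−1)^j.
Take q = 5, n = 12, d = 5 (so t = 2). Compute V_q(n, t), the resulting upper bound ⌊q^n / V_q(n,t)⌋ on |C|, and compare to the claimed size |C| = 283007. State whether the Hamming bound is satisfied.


V_q(n, t) = 1105, q^n = 244140625, Hamming bound = 220941, |C| = 283007 > bound (violated).

Step 1: Compute V_q(n, t) = Σ_{j=0}^2 C(n, j) (q−1)^j.
  j = 0: C(12,0)·(4)^0 = 1·1 = 1.
  j = 1: C(12,1)·(4)^1 = 12·4 = 48.
  j = 2: C(12,2)·(4)^2 = 66·16 = 1056.
  V_q(n, t) = 1 + 48 + 1056 = 1105.
Step 2: q^n = 5^12 = 244140625.
Step 3: Hamming bound ⌊q^n / V_q(n,t)⌋ = ⌊244140625/1105⌋ = 220941.
Step 4: Compare |C| = 283007 to 220941: violated.
The claimed |C| lies above the Hamming bound, so no 5-ary code of length 12 with d ≥ 5 can have 283007 codewords.


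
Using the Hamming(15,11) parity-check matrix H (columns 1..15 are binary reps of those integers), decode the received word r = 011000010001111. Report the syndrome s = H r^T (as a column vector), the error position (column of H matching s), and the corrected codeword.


s = (1, 0, 0, 1)^T, error position = 9, corrected codeword c = 011000011001111

Compute s = H r^T mod 2 one row at a time:
  s_1 = 1 + 0 + 0 + 0 + 1 + 1 + 1 + 1 = 5 ≡ 1 (mod 2).
  s_2 = 0 + 0 + 0 + 0 + 1 + 1 + 1 + 1 = 4 ≡ 0 (mod 2).
  s_3 = 1 + 1 + 0 + 0 + 0 + 0 + 1 + 1 = 4 ≡ 0 (mod 2).
  s_4 = 0 + 1 + 0 + 0 + 0 + 0 + 1 + 1 = 3 ≡ 1 (mod 2).
s = (1, 0, 0, 1)^T — this equals column 9 of H (binary 1001), so error is at position 9.
Correct: flip bit 9 of r = 011000010001111 to get c = 011000011001111.


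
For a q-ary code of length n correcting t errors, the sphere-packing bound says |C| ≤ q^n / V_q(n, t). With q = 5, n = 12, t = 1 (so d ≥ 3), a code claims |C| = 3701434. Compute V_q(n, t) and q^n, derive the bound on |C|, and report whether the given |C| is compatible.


V_q(n, t) = 49, q^n = 244140625, Hamming bound = 4982461, |C| = 3701434 ≤ bound (satisfied).

Step 1: Compute V_q(n, t) = Σ_{j=0}^1 C(n, j) (q−1)^j.
  j = 0: C(12,0)·(4)^0 = 1·1 = 1.
  j = 1: C(12,1)·(4)^1 = 12·4 = 48.
  V_q(n, t) = 1 + 48 = 49.
Step 2: q^n = 5^12 = 244140625.
Step 3: Hamming bound ⌊q^n / V_q(n,t)⌋ = ⌊244140625/49⌋ = 4982461.
Step 4: Compare |C| = 3701434 to 4982461: satisfied.
The claimed |C| lies below the Hamming bound.


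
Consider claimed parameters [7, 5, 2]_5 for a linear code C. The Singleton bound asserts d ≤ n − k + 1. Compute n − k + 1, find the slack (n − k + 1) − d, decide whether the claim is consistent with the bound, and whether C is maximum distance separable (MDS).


Singleton RHS = n − k + 1 = 3, slack = 1, bound satisfied, not MDS.

Singleton bound: d ≤ n − k + 1.
Here n = 7, k = 5, so n − k + 1 = 3.
Given d = 2, check d ≤ 3: YES.
Slack = (n − k + 1) − d = 1.
The code is NOT MDS (slack = 1 > 0).
Description: the claimed parameters are [7, 5, 2]_5; such a code would be non-MDS.


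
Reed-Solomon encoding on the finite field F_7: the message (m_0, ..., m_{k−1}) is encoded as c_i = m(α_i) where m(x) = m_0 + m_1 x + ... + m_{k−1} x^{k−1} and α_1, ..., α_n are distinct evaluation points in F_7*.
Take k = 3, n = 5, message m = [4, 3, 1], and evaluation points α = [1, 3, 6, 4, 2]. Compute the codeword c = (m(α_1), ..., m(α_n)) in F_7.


c = [1, 1, 2, 4, 0]

Message polynomial: m(x) = 4 + 3·x + 1·x^2 (mod 7).
For each evaluation point α_i, compute m(α_i) mod 7:
  α_1 = 1: Horner steps 1 → 4 → 1, so m(1) = 1.
  α_2 = 3: Horner steps 1 → 6 → 1, so m(3) = 1.
  α_3 = 6: Horner steps 1 → 2 → 2, so m(6) = 2.
  α_4 = 4: Horner steps 1 → 0 → 4, so m(4) = 4.
  α_5 = 2: Horner steps 1 → 5 → 0, so m(2) = 0.
Codeword c = [1, 1, 2, 4, 0] ∈ F_7^5.


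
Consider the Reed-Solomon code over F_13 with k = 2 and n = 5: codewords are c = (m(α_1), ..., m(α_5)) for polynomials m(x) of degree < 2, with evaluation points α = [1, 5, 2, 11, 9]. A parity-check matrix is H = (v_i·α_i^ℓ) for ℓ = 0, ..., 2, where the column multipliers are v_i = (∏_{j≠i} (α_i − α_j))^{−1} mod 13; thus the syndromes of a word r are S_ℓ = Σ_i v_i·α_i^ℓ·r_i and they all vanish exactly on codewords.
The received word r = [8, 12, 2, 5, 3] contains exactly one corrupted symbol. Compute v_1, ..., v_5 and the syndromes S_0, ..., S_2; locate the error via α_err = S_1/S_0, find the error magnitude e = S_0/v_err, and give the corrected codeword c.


S = (1, 2, 4), error at position 3, error magnitude e = 6, c = [8, 12, 9, 5, 3].

Step 1: column multipliers v_i = (∏_{j≠i}(α_i − α_j))^{−1} mod 13.
  i = 1 (α = 1): (1−5)(1−2)(1−11)(1−9) = (−4)·(−1)·(−10)·(−8) = 320 ≡ 8, so v_1 = 8^{−1} = 5 (mod 13).
  i = 2 (α = 5): (5−1)(5−2)(5−11)(5−9) = 4·3·(−6)·(−4) = 288 ≡ 2, so v_2 = 2^{−1} = 7 (mod 13).
  i = 3 (α = 2): (2−1)(2−5)(2−11)(2−9) = 1·(−3)·(−9)·(−7) = −189 ≡ 6, so v_3 = 6^{−1} = 11 (mod 13).
  i = 4 (α = 11): (11−1)(11−5)(11−2)(11−9) = 10·6·9·2 = 1080 ≡ 1, so v_4 = 1^{−1} = 1 (mod 13).
  i = 5 (α = 9): (9−1)(9−5)(9−2)(9−11) = 8·4·7·(−2) = −448 ≡ 7, so v_5 = 7^{−1} = 2 (mod 13).
  v = [5, 7, 11, 1, 2].
Step 2: syndromes of r = [8, 12, 2, 5, 3] (all sums mod 13).
  S_0 = Σ v_i r_i = 5·8 + 7·12 + 11·2 + 1·5 + 2·3 = 157 ≡ 1.
  S_1 = Σ v_i α_i r_i = 5·1·8 + 7·5·12 + 11·2·2 + 1·11·5 + 2·9·3 = 613 ≡ 2.
  α_i^2 mod 13 = [1, 12, 4, 4, 3].
  S_2 = Σ v_i α_i^2 r_i = 5·1·8 + 7·12·12 + 11·4·2 + 1·4·5 + 2·3·3 = 1174 ≡ 4.
  S = (1, 2, 4) ≠ 0, so r is not a codeword (an error is present).
Step 3: locate the error. For a single error e at position i, S_ℓ = v_i·e·α_i^ℓ, so α_err = S_1/S_0.
  S_0^{−1} = 1^{−1} = 1 (mod 13), so α_err = 2·1 = 2 ≡ 2 = α_3. Error position i = 3.
  Consistency check: S_2/S_1 = 4·7 = 28 ≡ 2 = α_err ✓ (single-error assumption holds).
Step 4: error magnitude e = S_0/v_3 = S_0·∏_{j≠3}(α_3 − α_j) = 1·6 = 6 ≡ 6 (mod 13).
Step 5: correct position 3: c_3 = r_3 − e = 2 − 6 ≡ 9 (mod 13). Hence c = [8, 12, 9, 5, 3].
  Check: interpolating c through the α_i gives m(x) = 7 + 1·x (degree < 2) with m(α_i) = c_i for every i, so c is indeed a codeword.


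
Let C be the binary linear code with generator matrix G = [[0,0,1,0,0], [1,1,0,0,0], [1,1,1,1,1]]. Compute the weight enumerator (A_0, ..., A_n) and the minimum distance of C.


Weight distribution: A_0 = 1, A_1 = 1, A_2 = 2, A_3 = 2, A_4 = 1, A_5 = 1. Minimum distance d = 1.

Enumerate all 2^3 = 8 messages m ∈ F_2^3.
For each, compute codeword c = mG in F_2^5, then tally its weight.
  m = 000 → c = 00000, weight = 0.
  m = 100 → c = 00100, weight = 1.
  m = 010 → c = 11000, weight = 2.
  m = 110 → c = 11100, weight = 3.
  m = 001 → c = 11111, weight = 5.
  m = 101 → c = 11011, weight = 4.
  m = 011 → c = 00111, weight = 3.
  m = 111 → c = 00011, weight = 2.
Tally weights:
  weight 0: 1 codewords.
  weight 1: 1 codewords.
  weight 2: 2 codewords.
  weight 3: 2 codewords.
  weight 4: 1 codewords.
  weight 5: 1 codewords.
Minimum distance d = smallest w > 0 with A_w > 0 = 1.
Sanity: Σ A_w = 8 = 2^3 = 8 ✓.


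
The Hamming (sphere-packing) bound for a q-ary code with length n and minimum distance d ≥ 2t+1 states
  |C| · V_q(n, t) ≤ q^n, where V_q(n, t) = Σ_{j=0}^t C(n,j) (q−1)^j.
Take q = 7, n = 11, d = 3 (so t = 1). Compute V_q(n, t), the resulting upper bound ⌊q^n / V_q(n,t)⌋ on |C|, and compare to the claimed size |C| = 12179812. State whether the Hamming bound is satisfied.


V_q(n, t) = 67, q^n = 1977326743, Hamming bound = 29512339, |C| = 12179812 ≤ bound (satisfied).

Step 1: Compute V_q(n, t) = Σ_{j=0}^1 C(n, j) (q−1)^j.
  j = 0: C(11,0)·(6)^0 = 1·1 = 1.
  j = 1: C(11,1)·(6)^1 = 11·6 = 66.
  V_q(n, t) = 1 + 66 = 67.
Step 2: q^n = 7^11 = 1977326743.
Step 3: Hamming bound ⌊q^n / V_q(n,t)⌋ = ⌊1977326743/67⌋ = 29512339.
Step 4: Compare |C| = 12179812 to 29512339: satisfied.
The claimed |C| lies below the Hamming bound.


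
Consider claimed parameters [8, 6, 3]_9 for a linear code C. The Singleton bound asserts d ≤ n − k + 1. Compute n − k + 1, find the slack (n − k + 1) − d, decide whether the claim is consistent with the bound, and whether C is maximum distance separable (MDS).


Singleton RHS = n − k + 1 = 3, slack = 0, bound satisfied, MDS.

Singleton bound: d ≤ n − k + 1.
Here n = 8, k = 6, so n − k + 1 = 3.
Given d = 3, check d ≤ 3: YES.
Slack = (n − k + 1) − d = 0.
The code is MDS (slack = 0).
Description: the claimed parameters are [8, 6, 3]_9; such a code would be MDS (meets Singleton bound).


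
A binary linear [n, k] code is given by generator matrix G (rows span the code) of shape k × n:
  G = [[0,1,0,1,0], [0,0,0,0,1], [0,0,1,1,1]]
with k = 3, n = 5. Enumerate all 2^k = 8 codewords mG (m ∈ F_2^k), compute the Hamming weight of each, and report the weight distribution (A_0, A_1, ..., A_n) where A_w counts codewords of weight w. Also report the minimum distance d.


Weight distribution: A_0 = 1, A_1 = 1, A_2 = 3, A_3 = 3. Minimum distance d = 1.

Enumerate all 2^3 = 8 messages m ∈ F_2^3.
For each, compute codeword c = mG in F_2^5, then tally its weight.
  m = 000 → c = 00000, weight = 0.
  m = 100 → c = 01010, weight = 2.
  m = 010 → c = 00001, weight = 1.
  m = 110 → c = 01011, weight = 3.
  m = 001 → c = 00111, weight = 3.
  m = 101 → c = 01101, weight = 3.
  m = 011 → c = 00110, weight = 2.
  m = 111 → c = 01100, weight = 2.
Tally weights:
  weight 0: 1 codewords.
  weight 1: 1 codewords.
  weight 2: 3 codewords.
  weight 3: 3 codewords.
Minimum distance d = smallest w > 0 with A_w > 0 = 1.
Sanity: Σ A_w = 8 = 2^3 = 8 ✓.


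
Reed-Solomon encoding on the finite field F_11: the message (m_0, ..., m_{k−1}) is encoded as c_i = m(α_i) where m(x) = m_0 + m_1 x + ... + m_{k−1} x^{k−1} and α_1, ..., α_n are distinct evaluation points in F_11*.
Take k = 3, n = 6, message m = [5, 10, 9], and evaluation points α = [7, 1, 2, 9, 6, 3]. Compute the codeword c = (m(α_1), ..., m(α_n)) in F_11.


c = [10, 2, 6, 10, 4, 6]

Message polynomial: m(x) = 5 + 10·x + 9·x^2 (mod 11).
For each evaluation point α_i, compute m(α_i) mod 11:
  α_1 = 7: Horner steps 9 → 7 → 10, so m(7) = 10.
  α_2 = 1: Horner steps 9 → 8 → 2, so m(1) = 2.
  α_3 = 2: Horner steps 9 → 6 → 6, so m(2) = 6.
  α_4 = 9: Horner steps 9 → 3 → 10, so m(9) = 10.
  α_5 = 6: Horner steps 9 → 9 → 4, so m(6) = 4.
  α_6 = 3: Horner steps 9 → 4 → 6, so m(3) = 6.
Codeword c = [10, 2, 6, 10, 4, 6] ∈ F_11^6.


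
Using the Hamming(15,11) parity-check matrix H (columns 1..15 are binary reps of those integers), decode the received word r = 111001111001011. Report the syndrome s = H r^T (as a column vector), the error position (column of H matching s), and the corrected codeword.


s = (1, 1, 0, 1)^T, error position = 13, corrected codeword c = 111001111001111

Compute s = H r^T mod 2 one row at a time:
  s_1 = 1 + 1 + 0 + 0 + 1 + 0 + 1 + 1 = 5 ≡ 1 (mod 2).
  s_2 = 0 + 0 + 1 + 1 + 1 + 0 + 1 + 1 = 5 ≡ 1 (mod 2).
  s_3 = 1 + 1 + 1 + 1 + 0 + 0 + 1 + 1 = 6 ≡ 0 (mod 2).
  s_4 = 1 + 1 + 0 + 1 + 1 + 0 + 0 + 1 = 5 ≡ 1 (mod 2).
s = (1, 1, 0, 1)^T — this equals column 13 of H (binary 1101), so error is at position 13.
Correct: flip bit 13 of r = 111001111001011 to get c = 111001111001111.


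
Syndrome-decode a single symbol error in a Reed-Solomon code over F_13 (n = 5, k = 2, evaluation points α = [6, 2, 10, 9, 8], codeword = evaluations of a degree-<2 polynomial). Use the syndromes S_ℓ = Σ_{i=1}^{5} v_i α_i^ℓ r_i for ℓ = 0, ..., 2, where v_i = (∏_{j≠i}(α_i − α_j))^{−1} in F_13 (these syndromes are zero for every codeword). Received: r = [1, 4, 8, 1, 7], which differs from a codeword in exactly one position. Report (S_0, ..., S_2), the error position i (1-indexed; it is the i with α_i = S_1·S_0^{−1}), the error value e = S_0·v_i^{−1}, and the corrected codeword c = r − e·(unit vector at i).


S = (1, 6, 10), error at position 1, error magnitude e = 8, c = [6, 4, 8, 1, 7].

Step 1: column multipliers v_i = (∏_{j≠i}(α_i − α_j))^{−1} mod 13.
  i = 1 (α = 6): (6−2)(6−10)(6−9)(6−8) = 4·(−4)·(−3)·(−2) = −96 ≡ 8, so v_1 = 8^{−1} = 5 (mod 13).
  i = 2 (α = 2): (2−6)(2−10)(2−9)(2−8) = (−4)·(−8)·(−7)·(−6) = 1344 ≡ 5, so v_2 = 5^{−1} = 8 (mod 13).
  i = 3 (α = 10): (10−6)(10−2)(10−9)(10−8) = 4·8·1·2 = 64 ≡ 12, so v_3 = 12^{−1} = 12 (mod 13).
  i = 4 (α = 9): (9−6)(9−2)(9−10)(9−8) = 3·7·(−1)·1 = −21 ≡ 5, so v_4 = 5^{−1} = 8 (mod 13).
  i = 5 (α = 8): (8−6)(8−2)(8−10)(8−9) = 2·6·(−2)·(−1) = 24 ≡ 11, so v_5 = 11^{−1} = 6 (mod 13).
  v = [5, 8, 12, 8, 6].
Step 2: syndromes of r = [1, 4, 8, 1, 7] (all sums mod 13).
  S_0 = Σ v_i r_i = 5·1 + 8·4 + 12·8 + 8·1 + 6·7 = 183 ≡ 1.
  S_1 = Σ v_i α_i r_i = 5·6·1 + 8·2·4 + 12·10·8 + 8·9·1 + 6·8·7 = 1462 ≡ 6.
  α_i^2 mod 13 = [10, 4, 9, 3, 12].
  S_2 = Σ v_i α_i^2 r_i = 5·10·1 + 8·4·4 + 12·9·8 + 8·3·1 + 6·12·7 = 1570 ≡ 10.
  S = (1, 6, 10) ≠ 0, so r is not a codeword (an error is present).
Step 3: locate the error. For a single error e at position i, S_ℓ = v_i·e·α_i^ℓ, so α_err = S_1/S_0.
  S_0^{−1} = 1^{−1} = 1 (mod 13), so α_err = 6·1 = 6 ≡ 6 = α_1. Error position i = 1.
  Consistency check: S_2/S_1 = 10·11 = 110 ≡ 6 = α_err ✓ (single-error assumption holds).
Step 4: error magnitude e = S_0/v_1 = S_0·∏_{j≠1}(α_1 − α_j) = 1·8 = 8 ≡ 8 (mod 13).
Step 5: correct position 1: c_1 = r_1 − e = 1 − 8 ≡ 6 (mod 13). Hence c = [6, 4, 8, 1, 7].
  Check: interpolating c through the α_i gives m(x) = 3 + 7·x (degree < 2) with m(α_i) = c_i for every i, so c is indeed a codeword.


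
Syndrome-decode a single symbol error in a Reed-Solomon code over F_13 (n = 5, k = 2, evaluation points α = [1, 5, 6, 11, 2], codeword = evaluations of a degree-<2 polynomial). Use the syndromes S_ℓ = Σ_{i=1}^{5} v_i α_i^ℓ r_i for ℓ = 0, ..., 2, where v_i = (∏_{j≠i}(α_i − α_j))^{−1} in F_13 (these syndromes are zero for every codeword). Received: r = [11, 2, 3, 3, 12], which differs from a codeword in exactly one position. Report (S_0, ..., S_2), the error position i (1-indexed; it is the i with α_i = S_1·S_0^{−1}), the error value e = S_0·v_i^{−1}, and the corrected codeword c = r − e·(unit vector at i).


S = (11, 4, 5), error at position 4, error magnitude e = 8, c = [11, 2, 3, 8, 12].

Step 1: column multipliers v_i = (∏_{j≠i}(α_i − α_j))^{−1} mod 13.
  i = 1 (α = 1): (1−5)(1−6)(1−11)(1−2) = (−4)·(−5)·(−10)·(−1) = 200 ≡ 5, so v_1 = 5^{−1} = 8 (mod 13).
  i = 2 (α = 5): (5−1)(5−6)(5−11)(5−2) = 4·(−1)·(−6)·3 = 72 ≡ 7, so v_2 = 7^{−1} = 2 (mod 13).
  i = 3 (α = 6): (6−1)(6−5)(6−11)(6−2) = 5·1·(−5)·4 = −100 ≡ 4, so v_3 = 4^{−1} = 10 (mod 13).
  i = 4 (α = 11): (11−1)(11−5)(11−6)(11−2) = 10·6·5·9 = 2700 ≡ 9, so v_4 = 9^{−1} = 3 (mod 13).
  i = 5 (α = 2): (2−1)(2−5)(2−6)(2−11) = 1·(−3)·(−4)·(−9) = −108 ≡ 9, so v_5 = 9^{−1} = 3 (mod 13).
  v = [8, 2, 10, 3, 3].
Step 2: syndromes of r = [11, 2, 3, 3, 12] (all sums mod 13).
  S_0 = Σ v_i r_i = 8·11 + 2·2 + 10·3 + 3·3 + 3·12 = 167 ≡ 11.
  S_1 = Σ v_i α_i r_i = 8·1·11 + 2·5·2 + 10·6·3 + 3·11·3 + 3·2·12 = 459 ≡ 4.
  α_i^2 mod 13 = [1, 12, 10, 4, 4].
  S_2 = Σ v_i α_i^2 r_i = 8·1·11 + 2·12·2 + 10·10·3 + 3·4·3 + 3·4·12 = 616 ≡ 5.
  S = (11, 4, 5) ≠ 0, so r is not a codeword (an error is present).
Step 3: locate the error. For a single error e at position i, S_ℓ = v_i·e·α_i^ℓ, so α_err = S_1/S_0.
  S_0^{−1} = 11^{−1} = 6 (mod 13), so α_err = 4·6 = 24 ≡ 11 = α_4. Error position i = 4.
  Consistency check: S_2/S_1 = 5·10 = 50 ≡ 11 = α_err ✓ (single-error assumption holds).
Step 4: error magnitude e = S_0/v_4 = S_0·∏_{j≠4}(α_4 − α_j) = 11·9 = 99 ≡ 8 (mod 13).
Step 5: correct position 4: c_4 = r_4 − e = 3 − 8 ≡ 8 (mod 13). Hence c = [11, 2, 3, 8, 12].
  Check: interpolating c through the α_i gives m(x) = 10 + 1·x (degree < 2) with m(α_i) = c_i for every i, so c is indeed a codeword.


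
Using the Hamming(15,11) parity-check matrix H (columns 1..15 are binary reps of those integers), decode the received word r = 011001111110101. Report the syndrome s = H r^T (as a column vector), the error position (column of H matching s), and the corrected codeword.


s = (0, 0, 1, 0)^T, error position = 2, corrected codeword c = 001001111110101

Compute s = H r^T mod 2 one row at a time:
  s_1 = 1 + 1 + 1 + 1 + 0 + 1 + 0 + 1 = 6 ≡ 0 (mod 2).
  s_2 = 0 + 0 + 1 + 1 + 0 + 1 + 0 + 1 = 4 ≡ 0 (mod 2).
  s_3 = 1 + 1 + 1 + 1 + 1 + 1 + 0 + 1 = 7 ≡ 1 (mod 2).
  s_4 = 0 + 1 + 0 + 1 + 1 + 1 + 1 + 1 = 6 ≡ 0 (mod 2).
s = (0, 0, 1, 0)^T — this equals column 2 of H (binary 0010), so error is at position 2.
Correct: flip bit 2 of r = 011001111110101 to get c = 001001111110101.


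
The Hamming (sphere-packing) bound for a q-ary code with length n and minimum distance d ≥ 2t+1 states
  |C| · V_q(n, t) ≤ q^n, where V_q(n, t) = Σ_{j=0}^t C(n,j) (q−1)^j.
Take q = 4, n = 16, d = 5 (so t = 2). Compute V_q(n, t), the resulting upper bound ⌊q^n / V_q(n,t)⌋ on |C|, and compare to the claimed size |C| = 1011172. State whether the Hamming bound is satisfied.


V_q(n, t) = 1129, q^n = 4294967296, Hamming bound = 3804222, |C| = 1011172 ≤ bound (satisfied).

Step 1: Compute V_q(n, t) = Σ_{j=0}^2 C(n, j) (q−1)^j.
  j = 0: C(16,0)·(3)^0 = 1·1 = 1.
  j = 1: C(16,1)·(3)^1 = 16·3 = 48.
  j = 2: C(16,2)·(3)^2 = 120·9 = 1080.
  V_q(n, t) = 1 + 48 + 1080 = 1129.
Step 2: q^n = 4^16 = 4294967296.
Step 3: Hamming bound ⌊q^n / V_q(n,t)⌋ = ⌊4294967296/1129⌋ = 3804222.
Step 4: Compare |C| = 1011172 to 3804222: satisfied.
The claimed |C| lies below the Hamming bound.


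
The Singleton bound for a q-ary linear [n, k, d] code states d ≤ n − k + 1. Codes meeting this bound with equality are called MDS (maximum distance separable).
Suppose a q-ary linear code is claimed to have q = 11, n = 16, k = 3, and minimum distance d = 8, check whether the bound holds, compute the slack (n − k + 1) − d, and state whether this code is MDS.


Singleton RHS = n − k + 1 = 14, slack = 6, bound satisfied, not MDS.

Singleton bound: d ≤ n − k + 1.
Here n = 16, k = 3, so n − k + 1 = 14.
Given d = 8, check d ≤ 14: YES.
Slack = (n − k + 1) − d = 6.
The code is NOT MDS (slack = 6 > 0).
Description: the claimed parameters are [16, 3, 8]_11; such a code would be non-MDS.


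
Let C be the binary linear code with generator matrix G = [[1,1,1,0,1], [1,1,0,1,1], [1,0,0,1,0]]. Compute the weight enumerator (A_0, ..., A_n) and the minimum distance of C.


Weight distribution: A_0 = 1, A_2 = 4, A_4 = 3. Minimum distance d = 2.

Enumerate all 2^3 = 8 messages m ∈ F_2^3.
For each, compute codeword c = mG in F_2^5, then tally its weight.
  m = 000 → c = 00000, weight = 0.
  m = 100 → c = 11101, weight = 4.
  m = 010 → c = 11011, weight = 4.
  m = 110 → c = 00110, weight = 2.
  m = 001 → c = 10010, weight = 2.
  m = 101 → c = 01111, weight = 4.
  m = 011 → c = 01001, weight = 2.
  m = 111 → c = 10100, weight = 2.
Tally weights:
  weight 0: 1 codewords.
  weight 2: 4 codewords.
  weight 4: 3 codewords.
Minimum distance d = smallest w > 0 with A_w > 0 = 2.
Sanity: Σ A_w = 8 = 2^3 = 8 ✓.


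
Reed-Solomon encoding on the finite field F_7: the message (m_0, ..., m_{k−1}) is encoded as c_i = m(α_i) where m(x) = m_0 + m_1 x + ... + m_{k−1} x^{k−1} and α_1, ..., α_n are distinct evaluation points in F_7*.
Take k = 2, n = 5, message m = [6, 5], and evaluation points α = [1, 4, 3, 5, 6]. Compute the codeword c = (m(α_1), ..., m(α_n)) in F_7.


c = [4, 5, 0, 3, 1]

Message polynomial: m(x) = 6 + 5·x (mod 7).
For each evaluation point α_i, compute m(α_i) mod 7:
  α_1 = 1: Horner steps 5 → 4, so m(1) = 4.
  α_2 = 4: Horner steps 5 → 5, so m(4) = 5.
  α_3 = 3: Horner steps 5 → 0, so m(3) = 0.
  α_4 = 5: Horner steps 5 → 3, so m(5) = 3.
  α_5 = 6: Horner steps 5 → 1, so m(6) = 1.
Codeword c = [4, 5, 0, 3, 1] ∈ F_7^5.


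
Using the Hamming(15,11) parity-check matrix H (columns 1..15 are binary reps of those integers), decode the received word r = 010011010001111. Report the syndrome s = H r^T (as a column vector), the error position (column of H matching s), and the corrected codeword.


s = (1, 0, 0, 1)^T, error position = 9, corrected codeword c = 010011011001111

Compute s = H r^T mod 2 one row at a time:
  s_1 = 1 + 0 + 0 + 0 + 1 + 1 + 1 + 1 = 5 ≡ 1 (mod 2).
  s_2 = 0 + 1 + 1 + 0 + 1 + 1 + 1 + 1 = 6 ≡ 0 (mod 2).
  s_3 = 1 + 0 + 1 + 0 + 0 + 0 + 1 + 1 = 4 ≡ 0 (mod 2).
  s_4 = 0 + 0 + 1 + 0 + 0 + 0 + 1 + 1 = 3 ≡ 1 (mod 2).
s = (1, 0, 0, 1)^T — this equals column 9 of H (binary 1001), so error is at position 9.
Correct: flip bit 9 of r = 010011010001111 to get c = 010011011001111.


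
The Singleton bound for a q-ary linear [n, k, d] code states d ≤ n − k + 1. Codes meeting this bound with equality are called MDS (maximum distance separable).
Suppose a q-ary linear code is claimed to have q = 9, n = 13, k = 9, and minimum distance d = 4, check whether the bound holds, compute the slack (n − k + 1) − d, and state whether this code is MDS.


Singleton RHS = n − k + 1 = 5, slack = 1, bound satisfied, not MDS.

Singleton bound: d ≤ n − k + 1.
Here n = 13, k = 9, so n − k + 1 = 5.
Given d = 4, check d ≤ 5: YES.
Slack = (n − k + 1) − d = 1.
The code is NOT MDS (slack = 1 > 0).
Description: the claimed parameters are [13, 9, 4]_9; such a code would be non-MDS.


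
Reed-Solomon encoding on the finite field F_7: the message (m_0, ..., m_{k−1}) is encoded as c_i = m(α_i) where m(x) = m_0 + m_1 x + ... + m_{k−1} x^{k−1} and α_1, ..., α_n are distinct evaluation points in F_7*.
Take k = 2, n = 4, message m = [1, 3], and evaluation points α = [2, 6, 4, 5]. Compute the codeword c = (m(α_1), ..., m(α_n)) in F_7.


c = [0, 5, 6, 2]

Message polynomial: m(x) = 1 + 3·x (mod 7).
For each evaluation point α_i, compute m(α_i) mod 7:
  α_1 = 2: Horner steps 3 → 0, so m(2) = 0.
  α_2 = 6: Horner steps 3 → 5, so m(6) = 5.
  α_3 = 4: Horner steps 3 → 6, so m(4) = 6.
  α_4 = 5: Horner steps 3 → 2, so m(5) = 2.
Codeword c = [0, 5, 6, 2] ∈ F_7^4.


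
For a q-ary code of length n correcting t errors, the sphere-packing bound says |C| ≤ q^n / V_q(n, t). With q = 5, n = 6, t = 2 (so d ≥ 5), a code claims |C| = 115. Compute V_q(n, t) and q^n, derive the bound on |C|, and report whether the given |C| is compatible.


V_q(n, t) = 265, q^n = 15625, Hamming bound = 58, |C| = 115 > bound (violated).

Step 1: Compute V_q(n, t) = Σ_{j=0}^2 C(n, j) (q−1)^j.
  j = 0: C(6,0)·(4)^0 = 1·1 = 1.
  j = 1: C(6,1)·(4)^1 = 6·4 = 24.
  j = 2: C(6,2)·(4)^2 = 15·16 = 240.
  V_q(n, t) = 1 + 24 + 240 = 265.
Step 2: q^n = 5^6 = 15625.
Step 3: Hamming bound ⌊q^n / V_q(n,t)⌋ = ⌊15625/265⌋ = 58.
Step 4: Compare |C| = 115 to 58: violated.
The claimed |C| lies above the Hamming bound, so no 5-ary code of length 6 with d ≥ 5 can have 115 codewords.


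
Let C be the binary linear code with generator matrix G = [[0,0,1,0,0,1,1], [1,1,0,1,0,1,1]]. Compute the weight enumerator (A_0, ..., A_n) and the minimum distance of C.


Weight distribution: A_0 = 1, A_3 = 1, A_4 = 1, A_5 = 1. Minimum distance d = 3.

Enumerate all 2^2 = 4 messages m ∈ F_2^2.
For each, compute codeword c = mG in F_2^7, then tally its weight.
  m = 00 → c = 0000000, weight = 0.
  m = 10 → c = 0010011, weight = 3.
  m = 01 → c = 1101011, weight = 5.
  m = 11 → c = 1111000, weight = 4.
Tally weights:
  weight 0: 1 codewords.
  weight 3: 1 codewords.
  weight 4: 1 codewords.
  weight 5: 1 codewords.
Minimum distance d = smallest w > 0 with A_w > 0 = 3.
Sanity: Σ A_w = 4 = 2^2 = 4 ✓.


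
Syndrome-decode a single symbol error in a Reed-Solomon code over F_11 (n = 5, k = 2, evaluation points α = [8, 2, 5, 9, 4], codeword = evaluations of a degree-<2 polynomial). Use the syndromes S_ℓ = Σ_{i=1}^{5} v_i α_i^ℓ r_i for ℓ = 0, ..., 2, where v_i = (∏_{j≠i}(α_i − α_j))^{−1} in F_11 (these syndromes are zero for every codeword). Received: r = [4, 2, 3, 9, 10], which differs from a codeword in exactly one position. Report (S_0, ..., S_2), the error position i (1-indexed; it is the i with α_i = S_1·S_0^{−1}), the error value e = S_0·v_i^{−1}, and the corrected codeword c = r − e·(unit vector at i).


S = (7, 8, 6), error at position 4, error magnitude e = 1, c = [4, 2, 3, 8, 10].

Step 1: column multipliers v_i = (∏_{j≠i}(α_i − α_j))^{−1} mod 11.
  i = 1 (α = 8): (8−2)(8−5)(8−9)(8−4) = 6·3·(−1)·4 = −72 ≡ 5, so v_1 = 5^{−1} = 9 (mod 11).
  i = 2 (α = 2): (2−8)(2−5)(2−9)(2−4) = (−6)·(−3)·(−7)·(−2) = 252 ≡ 10, so v_2 = 10^{−1} = 10 (mod 11).
  i = 3 (α = 5): (5−8)(5−2)(5−9)(5−4) = (−3)·3·(−4)·1 = 36 ≡ 3, so v_3 = 3^{−1} = 4 (mod 11).
  i = 4 (α = 9): (9−8)(9−2)(9−5)(9−4) = 1·7·4·5 = 140 ≡ 8, so v_4 = 8^{−1} = 7 (mod 11).
  i = 5 (α = 4): (4−8)(4−2)(4−5)(4−9) = (−4)·2·(−1)·(−5) = −40 ≡ 4, so v_5 = 4^{−1} = 3 (mod 11).
  v = [9, 10, 4, 7, 3].
Step 2: syndromes of r = [4, 2, 3, 9, 10] (all sums mod 11).
  S_0 = Σ v_i r_i = 9·4 + 10·2 + 4·3 + 7·9 + 3·10 = 161 ≡ 7.
  S_1 = Σ v_i α_i r_i = 9·8·4 + 10·2·2 + 4·5·3 + 7·9·9 + 3·4·10 = 1075 ≡ 8.
  α_i^2 mod 11 = [9, 4, 3, 4, 5].
  S_2 = Σ v_i α_i^2 r_i = 9·9·4 + 10·4·2 + 4·3·3 + 7·4·9 + 3·5·10 = 842 ≡ 6.
  S = (7, 8, 6) ≠ 0, so r is not a codeword (an error is present).
Step 3: locate the error. For a single error e at position i, S_ℓ = v_i·e·α_i^ℓ, so α_err = S_1/S_0.
  S_0^{−1} = 7^{−1} = 8 (mod 11), so α_err = 8·8 = 64 ≡ 9 = α_4. Error position i = 4.
  Consistency check: S_2/S_1 = 6·7 = 42 ≡ 9 = α_err ✓ (single-error assumption holds).
Step 4: error magnitude e = S_0/v_4 = S_0·∏_{j≠4}(α_4 − α_j) = 7·8 = 56 ≡ 1 (mod 11).
Step 5: correct position 4: c_4 = r_4 − e = 9 − 1 ≡ 8 (mod 11). Hence c = [4, 2, 3, 8, 10].
  Check: interpolating c through the α_i gives m(x) = 5 + 4·x (degree < 2) with m(α_i) = c_i for every i, so c is indeed a codeword.


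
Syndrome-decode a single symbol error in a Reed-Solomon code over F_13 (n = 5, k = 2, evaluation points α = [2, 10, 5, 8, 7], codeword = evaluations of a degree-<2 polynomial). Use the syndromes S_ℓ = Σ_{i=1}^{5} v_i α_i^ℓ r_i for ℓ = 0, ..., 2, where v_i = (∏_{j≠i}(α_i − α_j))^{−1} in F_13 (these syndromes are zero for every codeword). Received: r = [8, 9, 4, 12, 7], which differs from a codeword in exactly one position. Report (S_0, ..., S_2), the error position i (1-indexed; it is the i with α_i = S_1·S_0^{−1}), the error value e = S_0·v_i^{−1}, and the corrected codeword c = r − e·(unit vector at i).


S = (7, 9, 6), error at position 3, error magnitude e = 7, c = [8, 9, 10, 12, 7].

Step 1: column multipliers v_i = (∏_{j≠i}(α_i − α_j))^{−1} mod 13.
  i = 1 (α = 2): (2−10)(2−5)(2−8)(2−7) = (−8)·(−3)·(−6)·(−5) = 720 ≡ 5, so v_1 = 5^{−1} = 8 (mod 13).
  i = 2 (α = 10): (10−2)(10−5)(10−8)(10−7) = 8·5·2·3 = 240 ≡ 6, so v_2 = 6^{−1} = 11 (mod 13).
  i = 3 (α = 5): (5−2)(5−10)(5−8)(5−7) = 3·(−5)·(−3)·(−2) = −90 ≡ 1, so v_3 = 1^{−1} = 1 (mod 13).
  i = 4 (α = 8): (8−2)(8−10)(8−5)(8−7) = 6·(−2)·3·1 = −36 ≡ 3, so v_4 = 3^{−1} = 9 (mod 13).
  i = 5 (α = 7): (7−2)(7−10)(7−5)(7−8) = 5·(−3)·2·(−1) = 30 ≡ 4, so v_5 = 4^{−1} = 10 (mod 13).
  v = [8, 11, 1, 9, 10].
Step 2: syndromes of r = [8, 9, 4, 12, 7] (all sums mod 13).
  S_0 = Σ v_i r_i = 8·8 + 11·9 + 1·4 + 9·12 + 10·7 = 345 ≡ 7.
  S_1 = Σ v_i α_i r_i = 8·2·8 + 11·10·9 + 1·5·4 + 9·8·12 + 10·7·7 = 2492 ≡ 9.
  α_i^2 mod 13 = [4, 9, 12, 12, 10].
  S_2 = Σ v_i α_i^2 r_i = 8·4·8 + 11·9·9 + 1·12·4 + 9·12·12 + 10·10·7 = 3191 ≡ 6.
  S = (7, 9, 6) ≠ 0, so r is not a codeword (an error is present).
Step 3: locate the error. For a single error e at position i, S_ℓ = v_i·e·α_i^ℓ, so α_err = S_1/S_0.
  S_0^{−1} = 7^{−1} = 2 (mod 13), so α_err = 9·2 = 18 ≡ 5 = α_3. Error position i = 3.
  Consistency check: S_2/S_1 = 6·3 = 18 ≡ 5 = α_err ✓ (single-error assumption holds).
Step 4: error magnitude e = S_0/v_3 = S_0·∏_{j≠3}(α_3 − α_j) = 7·1 = 7 ≡ 7 (mod 13).
Step 5: correct position 3: c_3 = r_3 − e = 4 − 7 ≡ 10 (mod 13). Hence c = [8, 9, 10, 12, 7].
  Check: interpolating c through the α_i gives m(x) = 11 + 5·x (degree < 2) with m(α_i) = c_i for every i, so c is indeed a codeword.
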